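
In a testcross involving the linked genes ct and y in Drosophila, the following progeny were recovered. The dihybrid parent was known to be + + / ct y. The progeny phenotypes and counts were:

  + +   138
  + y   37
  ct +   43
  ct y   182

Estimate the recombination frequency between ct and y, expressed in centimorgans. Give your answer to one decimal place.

The recombinant classes are + y and ct +: 37 + 43 = 80.
Recombination frequency = 80/400 = 0.2000 ≈ 20.0%, i.e. 20.0 centimorgans.

20.0 centimorgans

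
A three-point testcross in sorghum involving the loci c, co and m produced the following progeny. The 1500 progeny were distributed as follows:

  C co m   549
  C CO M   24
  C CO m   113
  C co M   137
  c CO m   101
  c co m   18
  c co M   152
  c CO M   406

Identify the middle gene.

The two most frequent reciprocal classes, c CO M and C co m, are the parental types, so the F1 was c CO M / C co m.
The two rarest classes, C CO M and c co m, are the double crossovers. Comparing them with the parentals, only the c allele has switched, so c is the middle locus and the order is m – c – co.

c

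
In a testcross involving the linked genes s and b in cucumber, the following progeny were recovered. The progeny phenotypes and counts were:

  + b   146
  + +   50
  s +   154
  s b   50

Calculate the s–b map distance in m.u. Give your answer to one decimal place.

25.0 m.u.

The two most frequent classes, + b (146) and s + (154), are the parental types, so the F1 was + b / s +.
The recombinant classes are + + and s b: 50 + 50 = 100.
Recombination frequency = 100/400 = 0.2500 ≈ 25.0%, i.e. 25.0 m.u.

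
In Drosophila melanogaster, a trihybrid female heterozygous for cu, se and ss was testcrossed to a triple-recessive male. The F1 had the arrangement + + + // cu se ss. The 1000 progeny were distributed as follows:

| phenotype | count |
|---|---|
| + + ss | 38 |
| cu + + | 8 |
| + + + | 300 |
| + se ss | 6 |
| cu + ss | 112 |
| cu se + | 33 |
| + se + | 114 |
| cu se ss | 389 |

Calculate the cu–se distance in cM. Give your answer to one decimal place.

24.0 cM

The two rarest classes, cu + + and + se ss, are the double crossovers. Comparing them with the parentals, only the cu allele has switched, so cu is the middle locus and the order is se – cu – ss.
Crossovers in the se–cu interval produce the single-crossover classes + se + and cu + ss (114 + 112 = 226) plus the double crossovers (14).
RF(se–cu) = (226 + 14) / 1000 = 240/1000 = 0.2400 → 24.0 cM.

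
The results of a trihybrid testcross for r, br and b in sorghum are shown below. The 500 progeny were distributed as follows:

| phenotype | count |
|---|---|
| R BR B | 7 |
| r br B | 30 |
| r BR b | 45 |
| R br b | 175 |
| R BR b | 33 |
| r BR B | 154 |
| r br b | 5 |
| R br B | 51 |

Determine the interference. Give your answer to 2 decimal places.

The two most frequent reciprocal classes, r BR B and R br b, are the parental types, so the F1 was r BR B / R br b.
The two rarest classes, R BR B and r br b, are the double crossovers. Comparing them with the parentals, only the r allele has switched, so r is the middle locus and the order is b – r – br.
b–r: (96 + 12)/500 = 0.2160; r–br: (63 + 12)/500 = 0.1500.
Expected DCO frequency = 0.2160 × 0.1500 ≈ 0.03240; observed = 12/500 ≈ 0.02400.
Coefficient of coincidence = 0.02400/0.03240 ≈ 0.74; interference = 1 − 0.74 = 0.26.

0.26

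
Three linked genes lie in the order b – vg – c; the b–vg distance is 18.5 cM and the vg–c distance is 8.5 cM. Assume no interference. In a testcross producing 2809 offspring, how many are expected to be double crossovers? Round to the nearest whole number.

44

Map distances give recombination frequencies of 0.185 and 0.085 for the two intervals.
With no interference, expected double-crossover frequency = 0.185 × 0.085 = 0.01572.
Expected number = 0.01572 × 2809 = 44.17 ≈ 44.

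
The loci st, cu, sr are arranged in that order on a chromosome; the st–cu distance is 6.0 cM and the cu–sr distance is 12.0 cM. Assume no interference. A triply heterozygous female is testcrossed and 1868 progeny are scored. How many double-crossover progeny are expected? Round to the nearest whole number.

13

Map distances give recombination frequencies of 0.060 and 0.120 for the two intervals.
With no interference, expected double-crossover frequency = 0.060 × 0.120 = 0.00720.
Expected number = 0.00720 × 1868 = 13.45 ≈ 13.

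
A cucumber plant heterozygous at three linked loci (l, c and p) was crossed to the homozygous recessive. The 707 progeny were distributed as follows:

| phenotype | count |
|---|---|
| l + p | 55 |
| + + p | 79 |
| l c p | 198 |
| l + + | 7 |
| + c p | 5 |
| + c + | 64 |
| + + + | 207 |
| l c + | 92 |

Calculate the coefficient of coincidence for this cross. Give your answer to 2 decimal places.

The two most frequent reciprocal classes, + + + and l c p, are the parental types, so the F1 was + + + / l c p.
The two rarest classes, l + + and + c p, are the double crossovers. Comparing them with the parentals, only the l allele has switched, so l is the middle locus and the order is c – l – p.
c–l: (119 + 12)/707 = 0.1853; l–p: (171 + 12)/707 = 0.2588.
Expected DCO frequency = 0.1853 × 0.2588 ≈ 0.04796; observed = 12/707 ≈ 0.01697.
Coefficient of coincidence = 0.01697/0.04796 ≈ 0.35.

0.35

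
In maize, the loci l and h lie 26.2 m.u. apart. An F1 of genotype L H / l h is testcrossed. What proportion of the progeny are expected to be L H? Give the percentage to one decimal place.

A map distance of 26.2 m.u. corresponds to a recombination frequency of 0.262.
The F1 is L H / l h, so L H is a parental gamete class with expected frequency (1 − r)/2 = 0.738/2 = 0.3690.
That is 0.3690 = 36.9% of the progeny.

36.9%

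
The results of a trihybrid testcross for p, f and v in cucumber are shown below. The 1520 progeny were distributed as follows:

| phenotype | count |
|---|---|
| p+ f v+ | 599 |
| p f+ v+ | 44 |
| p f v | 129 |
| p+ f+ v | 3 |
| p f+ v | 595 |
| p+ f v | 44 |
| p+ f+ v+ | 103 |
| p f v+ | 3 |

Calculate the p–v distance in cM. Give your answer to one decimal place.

6.2 cM

The two most frequent reciprocal classes, p f+ v and p+ f v+, are the parental types, so the F1 was p f+ v / p+ f v+.
The two rarest classes, p+ f+ v and p f v+, are the double crossovers. Comparing them with the parentals, only the p allele has switched, so p is the middle locus and the order is f – p – v.
Crossovers in the p–v interval produce the single-crossover classes p f+ v+ and p+ f v (44 + 44 = 88) plus the double crossovers (6).
RF(p–v) = (88 + 6) / 1520 = 94/1520 = 0.0618 → 6.2 cM.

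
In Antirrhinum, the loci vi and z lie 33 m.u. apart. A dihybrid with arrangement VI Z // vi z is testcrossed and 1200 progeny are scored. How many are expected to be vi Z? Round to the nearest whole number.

198

A map distance of 33 m.u. corresponds to a recombination frequency of 0.330.
The F1 is VI Z / vi z, so vi Z is a recombinant gamete class with expected frequency r/2 = 0.330/2 = 0.1650.
Expected number = 0.1650 × 1200 = 198.00 ≈ 198.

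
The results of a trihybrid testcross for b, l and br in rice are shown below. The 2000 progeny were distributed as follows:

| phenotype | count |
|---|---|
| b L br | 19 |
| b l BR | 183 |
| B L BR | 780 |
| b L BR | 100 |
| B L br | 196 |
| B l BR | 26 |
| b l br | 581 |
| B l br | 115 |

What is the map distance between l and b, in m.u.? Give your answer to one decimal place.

The two most frequent reciprocal classes, B L BR and b l br, are the parental types, so the F1 was B L BR / b l br.
The two rarest classes, B l BR and b L br, are the double crossovers. Comparing them with the parentals, only the l allele has switched, so l is the middle locus and the order is b – l – br.
Crossovers in the b–l interval produce the single-crossover classes b L BR and B l br (100 + 115 = 215) plus the double crossovers (45).
RF(b–l) = (215 + 45) / 2000 = 260/2000 = 0.1300 → 13.0 m.u.

13.0 m.u.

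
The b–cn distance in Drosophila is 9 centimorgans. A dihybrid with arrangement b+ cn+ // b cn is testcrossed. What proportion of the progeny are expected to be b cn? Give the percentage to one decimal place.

45.5%

A map distance of 9 centimorgans corresponds to a recombination frequency of 0.090.
The F1 is b+ cn+ / b cn, so b cn is a parental gamete class with expected frequency (1 − r)/2 = 0.910/2 = 0.4550.
That is 0.4550 = 45.5% of the progeny.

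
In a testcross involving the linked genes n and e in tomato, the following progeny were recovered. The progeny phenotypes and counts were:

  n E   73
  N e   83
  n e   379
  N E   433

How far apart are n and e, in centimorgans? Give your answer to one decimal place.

16.1 centimorgans

The two most frequent classes, N E (433) and n e (379), are the parental types, so the F1 was N E / n e.
The recombinant classes are N e and n E: 83 + 73 = 156.
Recombination frequency = 156/968 = 0.1612 ≈ 16.1%, i.e. 16.1 centimorgans.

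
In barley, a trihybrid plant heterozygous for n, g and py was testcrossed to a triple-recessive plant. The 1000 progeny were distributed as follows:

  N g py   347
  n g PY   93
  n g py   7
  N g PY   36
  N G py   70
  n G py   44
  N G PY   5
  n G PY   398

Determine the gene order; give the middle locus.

The two most frequent reciprocal classes, n G PY and N g py, are the parental types, so the F1 was n G PY / N g py.
The two rarest classes, N G PY and n g py, are the double crossovers. Comparing them with the parentals, only the n allele has switched, so n is the middle locus and the order is g – n – py.

n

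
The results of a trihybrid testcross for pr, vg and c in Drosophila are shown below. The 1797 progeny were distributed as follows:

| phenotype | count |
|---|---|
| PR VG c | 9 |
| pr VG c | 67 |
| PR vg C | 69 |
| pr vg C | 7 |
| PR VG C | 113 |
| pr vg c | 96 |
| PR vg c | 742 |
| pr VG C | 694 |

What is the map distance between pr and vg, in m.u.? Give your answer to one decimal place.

12.5 m.u.

The two most frequent reciprocal classes, pr VG C and PR vg c, are the parental types, so the F1 was pr VG C / PR vg c.
The two rarest classes, pr vg C and PR VG c, are the double crossovers. Comparing them with the parentals, only the vg allele has switched, so vg is the middle locus and the order is c – vg – pr.
Crossovers in the vg–pr interval produce the single-crossover classes PR VG C and pr vg c (113 + 96 = 209) plus the double crossovers (16).
RF(vg–pr) = (209 + 16) / 1797 = 225/1797 = 0.1252 → 12.5 m.u.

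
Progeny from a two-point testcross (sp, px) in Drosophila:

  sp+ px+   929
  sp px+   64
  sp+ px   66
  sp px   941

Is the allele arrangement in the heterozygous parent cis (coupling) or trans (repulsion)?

cis

The two most frequent classes are sp+ px+ (929) and sp px (941); these are the parental (non-recombinant) types.
So the F1 carried sp+ px+ on one chromosome and sp px on the other — the recessive alleles are on the same chromosome (cis / coupling).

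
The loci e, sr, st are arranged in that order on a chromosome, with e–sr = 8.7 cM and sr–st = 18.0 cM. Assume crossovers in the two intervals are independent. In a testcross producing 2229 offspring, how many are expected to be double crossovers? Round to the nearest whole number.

35

Map distances give recombination frequencies of 0.087 and 0.180 for the two intervals.
With no interference, expected double-crossover frequency = 0.087 × 0.180 = 0.01566.
Expected number = 0.01566 × 2229 = 34.91 ≈ 35.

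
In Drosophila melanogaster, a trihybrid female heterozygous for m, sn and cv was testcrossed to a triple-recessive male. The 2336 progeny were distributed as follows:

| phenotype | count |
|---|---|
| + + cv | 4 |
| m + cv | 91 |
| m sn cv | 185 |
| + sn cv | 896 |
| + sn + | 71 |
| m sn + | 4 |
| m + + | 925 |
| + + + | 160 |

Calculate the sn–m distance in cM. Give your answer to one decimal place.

15.1 cM

The two most frequent reciprocal classes, + sn cv and m + +, are the parental types, so the F1 was + sn cv / m + +.
The two rarest classes, + + cv and m sn +, are the double crossovers. Comparing them with the parentals, only the sn allele has switched, so sn is the middle locus and the order is m – sn – cv.
Crossovers in the m–sn interval produce the single-crossover classes m sn cv and + + + (185 + 160 = 345) plus the double crossovers (8).
RF(m–sn) = (345 + 8) / 2336 = 353/2336 = 0.1511 → 15.1 cM.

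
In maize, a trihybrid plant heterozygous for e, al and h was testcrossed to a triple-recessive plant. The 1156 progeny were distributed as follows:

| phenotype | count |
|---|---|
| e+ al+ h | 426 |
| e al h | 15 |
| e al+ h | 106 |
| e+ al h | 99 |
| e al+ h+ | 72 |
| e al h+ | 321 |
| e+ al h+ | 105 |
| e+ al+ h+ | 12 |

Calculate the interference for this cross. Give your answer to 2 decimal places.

The two most frequent reciprocal classes, e al h+ and e+ al+ h, are the parental types, so the F1 was e al h+ / e+ al+ h.
The two rarest classes, e al h and e+ al+ h+, are the double crossovers. Comparing them with the parentals, only the h allele has switched, so h is the middle locus and the order is e – h – al.
e–h: (211 + 27)/1156 = 0.2059; h–al: (171 + 27)/1156 = 0.1713.
Expected DCO frequency = 0.2059 × 0.1713 ≈ 0.03527; observed = 27/1156 ≈ 0.02336.
Coefficient of coincidence = 0.02336/0.03527 ≈ 0.66; interference = 1 − 0.66 = 0.34.

0.34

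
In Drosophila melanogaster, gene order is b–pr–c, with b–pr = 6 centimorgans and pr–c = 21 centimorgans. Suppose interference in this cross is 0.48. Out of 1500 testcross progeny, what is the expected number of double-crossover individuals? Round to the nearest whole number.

Map distances give recombination frequencies of 0.060 and 0.210 for the two intervals.
With interference 0.48 (so coincidence = 0.52), expected double-crossover frequency = 0.060 × 0.210 × 0.52 = 0.00655.
Expected number = 0.00655 × 1500 = 9.83 ≈ 10.

10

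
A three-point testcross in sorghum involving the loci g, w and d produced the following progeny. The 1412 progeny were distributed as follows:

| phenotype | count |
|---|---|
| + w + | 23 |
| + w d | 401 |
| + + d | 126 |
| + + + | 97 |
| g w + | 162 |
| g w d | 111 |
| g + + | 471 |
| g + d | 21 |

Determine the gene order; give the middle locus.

The two most frequent reciprocal classes, + w d and g + +, are the parental types, so the F1 was + w d / g + +.
The two rarest classes, + w + and g + d, are the double crossovers. Comparing them with the parentals, only the d allele has switched, so d is the middle locus and the order is g – d – w.

d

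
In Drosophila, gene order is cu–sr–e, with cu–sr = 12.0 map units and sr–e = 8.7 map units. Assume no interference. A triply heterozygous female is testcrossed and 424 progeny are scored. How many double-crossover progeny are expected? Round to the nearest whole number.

Map distances give recombination frequencies of 0.120 and 0.087 for the two intervals.
With no interference, expected double-crossover frequency = 0.120 × 0.087 = 0.01044.
Expected number = 0.01044 × 424 = 4.43 ≈ 4.

4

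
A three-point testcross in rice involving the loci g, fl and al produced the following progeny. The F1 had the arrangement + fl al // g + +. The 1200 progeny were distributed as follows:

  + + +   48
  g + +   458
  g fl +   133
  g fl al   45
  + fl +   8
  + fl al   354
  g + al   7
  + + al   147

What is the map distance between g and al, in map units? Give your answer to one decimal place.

The two rarest classes, + fl + and g + al, are the double crossovers. Comparing them with the parentals, only the al allele has switched, so al is the middle locus and the order is g – al – fl.
Crossovers in the g–al interval produce the single-crossover classes g fl al and + + + (45 + 48 = 93) plus the double crossovers (15).
RF(g–al) = (93 + 15) / 1200 = 108/1200 = 0.0900 → 9.0 map units.

9.0 map units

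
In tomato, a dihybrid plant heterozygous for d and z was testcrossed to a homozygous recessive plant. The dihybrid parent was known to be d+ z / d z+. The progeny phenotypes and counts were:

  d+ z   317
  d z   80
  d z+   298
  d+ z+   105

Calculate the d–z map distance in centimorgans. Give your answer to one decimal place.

23.1 centimorgans

The recombinant classes are d+ z+ and d z: 105 + 80 = 185.
Recombination frequency = 185/800 = 0.2313 ≈ 23.1%, i.e. 23.1 centimorgans.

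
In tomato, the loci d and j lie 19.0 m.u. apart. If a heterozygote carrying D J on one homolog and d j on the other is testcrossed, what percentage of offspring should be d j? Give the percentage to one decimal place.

40.5%

A map distance of 19.0 m.u. corresponds to a recombination frequency of 0.190.
The F1 is D J / d j, so d j is a parental gamete class with expected frequency (1 − r)/2 = 0.810/2 = 0.4050.
That is 0.4050 = 40.5% of the progeny.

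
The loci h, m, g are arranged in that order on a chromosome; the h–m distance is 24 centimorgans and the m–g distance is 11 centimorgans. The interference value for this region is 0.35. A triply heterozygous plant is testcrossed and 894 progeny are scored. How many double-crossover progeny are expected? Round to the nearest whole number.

Map distances give recombination frequencies of 0.240 and 0.110 for the two intervals.
With interference 0.35 (so coincidence = 0.65), expected double-crossover frequency = 0.240 × 0.110 × 0.65 = 0.01716.
Expected number = 0.01716 × 894 = 15.34 ≈ 15.

15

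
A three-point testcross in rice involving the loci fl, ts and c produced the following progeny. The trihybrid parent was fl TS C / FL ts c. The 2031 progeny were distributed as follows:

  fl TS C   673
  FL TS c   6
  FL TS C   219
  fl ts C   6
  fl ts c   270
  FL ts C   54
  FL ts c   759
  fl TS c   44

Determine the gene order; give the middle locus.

The two rarest classes, fl ts C and FL TS c, are the double crossovers. Comparing them with the parentals, only the ts allele has switched, so ts is the middle locus and the order is c – ts – fl.

ts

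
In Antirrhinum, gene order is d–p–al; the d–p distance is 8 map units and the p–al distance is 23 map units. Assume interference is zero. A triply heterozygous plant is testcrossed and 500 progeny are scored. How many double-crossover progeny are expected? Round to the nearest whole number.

9

Map distances give recombination frequencies of 0.080 and 0.230 for the two intervals.
With no interference, expected double-crossover frequency = 0.080 × 0.230 = 0.01840.
Expected number = 0.01840 × 500 = 9.20 ≈ 9.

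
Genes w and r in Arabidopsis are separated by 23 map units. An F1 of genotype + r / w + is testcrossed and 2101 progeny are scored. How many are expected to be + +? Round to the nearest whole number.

242

A map distance of 23 map units corresponds to a recombination frequency of 0.230.
The F1 is + r / w +, so + + is a recombinant gamete class with expected frequency r/2 = 0.230/2 = 0.1150.
Expected number = 0.1150 × 2101 = 241.62 ≈ 242.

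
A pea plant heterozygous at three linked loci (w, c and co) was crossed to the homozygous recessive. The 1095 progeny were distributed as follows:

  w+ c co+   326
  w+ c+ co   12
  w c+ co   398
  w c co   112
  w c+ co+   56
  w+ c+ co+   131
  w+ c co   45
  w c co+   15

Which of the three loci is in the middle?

The two most frequent reciprocal classes, w+ c co+ and w c+ co, are the parental types, so the F1 was w+ c co+ / w c+ co.
The two rarest classes, w c co+ and w+ c+ co, are the double crossovers. Comparing them with the parentals, only the w allele has switched, so w is the middle locus and the order is co – w – c.

w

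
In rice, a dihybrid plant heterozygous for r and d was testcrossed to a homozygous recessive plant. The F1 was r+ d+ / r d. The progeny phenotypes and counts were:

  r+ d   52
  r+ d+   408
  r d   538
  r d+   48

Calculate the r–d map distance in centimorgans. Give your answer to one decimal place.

The recombinant classes are r+ d and r d+: 52 + 48 = 100.
Recombination frequency = 100/1046 = 0.0956 ≈ 9.6%, i.e. 9.6 centimorgans.

9.6 centimorgans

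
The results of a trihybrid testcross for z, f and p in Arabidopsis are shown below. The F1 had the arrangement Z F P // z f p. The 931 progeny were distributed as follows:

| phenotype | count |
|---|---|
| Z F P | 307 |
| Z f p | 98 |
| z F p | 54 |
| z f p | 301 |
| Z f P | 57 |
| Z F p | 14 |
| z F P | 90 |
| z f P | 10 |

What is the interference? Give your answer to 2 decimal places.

The two rarest classes, Z F p and z f P, are the double crossovers. Comparing them with the parentals, only the p allele has switched, so p is the middle locus and the order is f – p – z.
f–p: (111 + 24)/931 = 0.1450; p–z: (188 + 24)/931 = 0.2277.
Expected DCO frequency = 0.1450 × 0.2277 ≈ 0.03302; observed = 24/931 ≈ 0.02578.
Coefficient of coincidence = 0.02578/0.03302 ≈ 0.78; interference = 1 − 0.78 = 0.22.

0.22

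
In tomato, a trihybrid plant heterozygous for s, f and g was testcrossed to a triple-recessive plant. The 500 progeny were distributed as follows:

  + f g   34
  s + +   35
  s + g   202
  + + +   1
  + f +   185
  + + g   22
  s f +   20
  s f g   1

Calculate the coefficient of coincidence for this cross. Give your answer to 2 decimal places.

0.32

The two most frequent reciprocal classes, + f + and s + g, are the parental types, so the F1 was + f + / s + g.
The two rarest classes, + + + and s f g, are the double crossovers. Comparing them with the parentals, only the f allele has switched, so f is the middle locus and the order is g – f – s.
g–f: (69 + 2)/500 = 0.1420; f–s: (42 + 2)/500 = 0.0880.
Expected DCO frequency = 0.1420 × 0.0880 ≈ 0.01250; observed = 2/500 ≈ 0.00400.
Coefficient of coincidence = 0.00400/0.01250 ≈ 0.32.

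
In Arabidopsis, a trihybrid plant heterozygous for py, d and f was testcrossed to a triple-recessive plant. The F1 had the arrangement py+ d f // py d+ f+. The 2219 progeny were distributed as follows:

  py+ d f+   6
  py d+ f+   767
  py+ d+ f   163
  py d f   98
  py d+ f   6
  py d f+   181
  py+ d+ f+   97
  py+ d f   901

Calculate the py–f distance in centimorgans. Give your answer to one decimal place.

The two rarest classes, py+ d f+ and py d+ f, are the double crossovers. Comparing them with the parentals, only the f allele has switched, so f is the middle locus and the order is d – f – py.
Crossovers in the f–py interval produce the single-crossover classes py d f and py+ d+ f+ (98 + 97 = 195) plus the double crossovers (12).
RF(f–py) = (195 + 12) / 2219 = 207/2219 = 0.0933 → 9.3 centimorgans.

9.3 centimorgans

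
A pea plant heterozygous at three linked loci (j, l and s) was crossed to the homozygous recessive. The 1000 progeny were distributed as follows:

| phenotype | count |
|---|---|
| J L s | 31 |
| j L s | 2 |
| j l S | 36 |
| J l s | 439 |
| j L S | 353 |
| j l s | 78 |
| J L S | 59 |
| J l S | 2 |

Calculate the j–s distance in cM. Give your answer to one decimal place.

14.1 cM

The two most frequent reciprocal classes, J l s and j L S, are the parental types, so the F1 was J l s / j L S.
The two rarest classes, J l S and j L s, are the double crossovers. Comparing them with the parentals, only the s allele has switched, so s is the middle locus and the order is l – s – j.
Crossovers in the s–j interval produce the single-crossover classes j l s and J L S (78 + 59 = 137) plus the double crossovers (4).
RF(s–j) = (137 + 4) / 1000 = 141/1000 = 0.1410 → 14.1 cM.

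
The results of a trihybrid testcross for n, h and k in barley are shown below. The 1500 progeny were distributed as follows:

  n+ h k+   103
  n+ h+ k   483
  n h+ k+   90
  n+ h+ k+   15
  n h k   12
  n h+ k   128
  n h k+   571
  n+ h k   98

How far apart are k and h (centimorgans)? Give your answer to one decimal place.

The two most frequent reciprocal classes, n+ h+ k and n h k+, are the parental types, so the F1 was n+ h+ k / n h k+.
The two rarest classes, n+ h+ k+ and n h k, are the double crossovers. Comparing them with the parentals, only the k allele has switched, so k is the middle locus and the order is h – k – n.
Crossovers in the h–k interval produce the single-crossover classes n+ h k and n h+ k+ (98 + 90 = 188) plus the double crossovers (27).
RF(h–k) = (188 + 27) / 1500 = 215/1500 = 0.1433 → 14.3 centimorgans.

14.3 centimorgans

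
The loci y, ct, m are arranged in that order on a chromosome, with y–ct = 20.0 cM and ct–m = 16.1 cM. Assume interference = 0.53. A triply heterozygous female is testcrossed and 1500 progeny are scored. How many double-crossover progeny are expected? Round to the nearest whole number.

Map distances give recombination frequencies of 0.200 and 0.161 for the two intervals.
With interference 0.53 (so coincidence = 0.47), expected double-crossover frequency = 0.200 × 0.161 × 0.47 = 0.01513.
Expected number = 0.01513 × 1500 = 22.70 ≈ 23.

23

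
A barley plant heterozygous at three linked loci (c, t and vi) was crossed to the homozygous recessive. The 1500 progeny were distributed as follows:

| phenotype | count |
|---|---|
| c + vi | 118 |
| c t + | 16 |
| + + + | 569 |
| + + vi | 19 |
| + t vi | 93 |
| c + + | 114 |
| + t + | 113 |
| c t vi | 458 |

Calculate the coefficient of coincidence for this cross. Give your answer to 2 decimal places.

0.82

The two most frequent reciprocal classes, + + + and c t vi, are the parental types, so the F1 was + + + / c t vi.
The two rarest classes, + + vi and c t +, are the double crossovers. Comparing them with the parentals, only the vi allele has switched, so vi is the middle locus and the order is t – vi – c.
t–vi: (231 + 35)/1500 = 0.1773; vi–c: (207 + 35)/1500 = 0.1613.
Expected DCO frequency = 0.1773 × 0.1613 ≈ 0.02860; observed = 35/1500 ≈ 0.02333.
Coefficient of coincidence = 0.02333/0.02860 ≈ 0.82.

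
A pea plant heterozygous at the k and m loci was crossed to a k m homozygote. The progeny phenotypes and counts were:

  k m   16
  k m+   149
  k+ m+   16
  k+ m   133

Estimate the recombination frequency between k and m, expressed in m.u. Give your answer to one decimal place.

The two most frequent classes, k+ m (133) and k m+ (149), are the parental types, so the F1 was k+ m / k m+.
The recombinant classes are k+ m+ and k m: 16 + 16 = 32.
Recombination frequency = 32/314 = 0.1019 ≈ 10.2%, i.e. 10.2 m.u.

10.2 m.u.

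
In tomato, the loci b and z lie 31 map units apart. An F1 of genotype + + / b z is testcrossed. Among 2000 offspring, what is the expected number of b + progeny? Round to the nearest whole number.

A map distance of 31 map units corresponds to a recombination frequency of 0.310.
The F1 is + + / b z, so b + is a recombinant gamete class with expected frequency r/2 = 0.310/2 = 0.1550.
Expected number = 0.1550 × 2000 = 310.00 ≈ 310.

310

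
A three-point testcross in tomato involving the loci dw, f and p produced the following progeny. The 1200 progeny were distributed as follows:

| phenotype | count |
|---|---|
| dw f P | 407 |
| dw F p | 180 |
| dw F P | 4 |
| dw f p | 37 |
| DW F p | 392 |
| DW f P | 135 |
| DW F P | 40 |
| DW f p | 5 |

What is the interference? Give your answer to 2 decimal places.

The two most frequent reciprocal classes, DW F p and dw f P, are the parental types, so the F1 was DW F p / dw f P.
The two rarest classes, DW f p and dw F P, are the double crossovers. Comparing them with the parentals, only the f allele has switched, so f is the middle locus and the order is p – f – dw.
p–f: (77 + 9)/1200 = 0.0717; f–dw: (315 + 9)/1200 = 0.2700.
Expected DCO frequency = 0.0717 × 0.2700 ≈ 0.01936; observed = 9/1200 ≈ 0.00750.
Coefficient of coincidence = 0.00750/0.01936 ≈ 0.39; interference = 1 − 0.39 = 0.61.

0.61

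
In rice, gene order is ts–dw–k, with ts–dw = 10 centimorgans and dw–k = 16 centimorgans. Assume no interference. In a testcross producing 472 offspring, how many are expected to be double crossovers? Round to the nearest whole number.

Map distances give recombination frequencies of 0.100 and 0.160 for the two intervals.
With no interference, expected double-crossover frequency = 0.100 × 0.160 = 0.01600.
Expected number = 0.01600 × 472 = 7.55 ≈ 8.

8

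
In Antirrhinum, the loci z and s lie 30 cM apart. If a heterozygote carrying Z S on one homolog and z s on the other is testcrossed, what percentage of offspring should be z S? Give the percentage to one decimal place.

A map distance of 30 cM corresponds to a recombination frequency of 0.300.
The F1 is Z S / z s, so z S is a recombinant gamete class with expected frequency r/2 = 0.300/2 = 0.1500.
That is 0.1500 = 15.0% of the progeny.

15.0%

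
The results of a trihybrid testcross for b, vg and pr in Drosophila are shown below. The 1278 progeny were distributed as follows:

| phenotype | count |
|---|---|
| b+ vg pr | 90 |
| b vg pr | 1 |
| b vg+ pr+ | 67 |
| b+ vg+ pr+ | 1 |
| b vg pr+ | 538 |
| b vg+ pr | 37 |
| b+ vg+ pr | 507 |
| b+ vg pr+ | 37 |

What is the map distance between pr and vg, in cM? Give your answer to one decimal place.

12.4 cM

The two most frequent reciprocal classes, b vg pr+ and b+ vg+ pr, are the parental types, so the F1 was b vg pr+ / b+ vg+ pr.
The two rarest classes, b vg pr and b+ vg+ pr+, are the double crossovers. Comparing them with the parentals, only the pr allele has switched, so pr is the middle locus and the order is vg – pr – b.
Crossovers in the vg–pr interval produce the single-crossover classes b vg+ pr+ and b+ vg pr (67 + 90 = 157) plus the double crossovers (2).
RF(vg–pr) = (157 + 2) / 1278 = 159/1278 = 0.1244 → 12.4 cM.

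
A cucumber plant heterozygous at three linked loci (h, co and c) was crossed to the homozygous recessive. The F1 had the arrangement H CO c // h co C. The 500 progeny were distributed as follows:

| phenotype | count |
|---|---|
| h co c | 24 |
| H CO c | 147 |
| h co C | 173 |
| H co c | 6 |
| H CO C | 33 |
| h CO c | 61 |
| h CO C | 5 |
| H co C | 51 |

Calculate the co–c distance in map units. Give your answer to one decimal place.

The two rarest classes, H co c and h CO C, are the double crossovers. Comparing them with the parentals, only the co allele has switched, so co is the middle locus and the order is c – co – h.
Crossovers in the c–co interval produce the single-crossover classes H CO C and h co c (33 + 24 = 57) plus the double crossovers (11).
RF(c–co) = (57 + 11) / 500 = 68/500 = 0.1360 → 13.6 map units.

13.6 map units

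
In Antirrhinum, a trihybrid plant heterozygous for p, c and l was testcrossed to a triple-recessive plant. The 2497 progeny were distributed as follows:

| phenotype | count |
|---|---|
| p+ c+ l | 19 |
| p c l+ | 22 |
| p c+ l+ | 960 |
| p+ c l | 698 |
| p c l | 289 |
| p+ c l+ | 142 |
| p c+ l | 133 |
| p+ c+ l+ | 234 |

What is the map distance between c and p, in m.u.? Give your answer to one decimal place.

The two most frequent reciprocal classes, p c+ l+ and p+ c l, are the parental types, so the F1 was p c+ l+ / p+ c l.
The two rarest classes, p c l+ and p+ c+ l, are the double crossovers. Comparing them with the parentals, only the c allele has switched, so c is the middle locus and the order is l – c – p.
Crossovers in the c–p interval produce the single-crossover classes p+ c+ l+ and p c l (234 + 289 = 523) plus the double crossovers (41).
RF(c–p) = (523 + 41) / 2497 = 564/2497 = 0.2259 → 22.6 m.u.

22.6 m.u.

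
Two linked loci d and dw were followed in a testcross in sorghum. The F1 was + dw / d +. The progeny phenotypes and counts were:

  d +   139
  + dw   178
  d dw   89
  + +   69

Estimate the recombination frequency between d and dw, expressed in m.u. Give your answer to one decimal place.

The recombinant classes are + + and d dw: 69 + 89 = 158.
Recombination frequency = 158/475 = 0.3326 ≈ 33.3%, i.e. 33.3 m.u.

33.3 m.u.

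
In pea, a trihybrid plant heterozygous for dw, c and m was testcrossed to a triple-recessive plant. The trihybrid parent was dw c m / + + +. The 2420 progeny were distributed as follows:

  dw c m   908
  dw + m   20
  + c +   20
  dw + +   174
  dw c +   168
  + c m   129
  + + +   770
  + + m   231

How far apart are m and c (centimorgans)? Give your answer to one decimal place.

18.1 centimorgans

The two rarest classes, dw + m and + c +, are the double crossovers. Comparing them with the parentals, only the c allele has switched, so c is the middle locus and the order is dw – c – m.
Crossovers in the c–m interval produce the single-crossover classes dw c + and + + m (168 + 231 = 399) plus the double crossovers (40).
RF(c–m) = (399 + 40) / 2420 = 439/2420 = 0.1814 → 18.1 centimorgans.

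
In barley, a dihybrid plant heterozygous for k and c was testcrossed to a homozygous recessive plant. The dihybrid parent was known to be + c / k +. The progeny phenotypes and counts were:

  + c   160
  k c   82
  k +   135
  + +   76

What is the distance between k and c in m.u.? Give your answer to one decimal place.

The recombinant classes are + + and k c: 76 + 82 = 158.
Recombination frequency = 158/453 = 0.3488 ≈ 34.9%, i.e. 34.9 m.u.

34.9 m.u.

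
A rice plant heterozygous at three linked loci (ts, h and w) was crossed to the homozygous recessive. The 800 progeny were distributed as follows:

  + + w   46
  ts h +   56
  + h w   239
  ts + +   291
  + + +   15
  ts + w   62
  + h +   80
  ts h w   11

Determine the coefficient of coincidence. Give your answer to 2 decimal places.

The two most frequent reciprocal classes, + h w and ts + +, are the parental types, so the F1 was + h w / ts + +.
The two rarest classes, ts h w and + + +, are the double crossovers. Comparing them with the parentals, only the ts allele has switched, so ts is the middle locus and the order is w – ts – h.
w–ts: (142 + 26)/800 = 0.2100; ts–h: (102 + 26)/800 = 0.1600.
Expected DCO frequency = 0.2100 × 0.1600 ≈ 0.03360; observed = 26/800 ≈ 0.03250.
Coefficient of coincidence = 0.03250/0.03360 ≈ 0.97.

0.97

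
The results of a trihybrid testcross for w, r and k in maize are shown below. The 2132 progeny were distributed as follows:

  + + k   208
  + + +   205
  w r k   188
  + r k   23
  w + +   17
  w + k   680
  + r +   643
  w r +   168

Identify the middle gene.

The two most frequent reciprocal classes, + r + and w + k, are the parental types, so the F1 was + r + / w + k.
The two rarest classes, + r k and w + +, are the double crossovers. Comparing them with the parentals, only the k allele has switched, so k is the middle locus and the order is w – k – r.

k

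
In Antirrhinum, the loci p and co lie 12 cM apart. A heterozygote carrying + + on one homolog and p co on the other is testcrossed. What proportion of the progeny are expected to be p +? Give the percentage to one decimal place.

6.0%

A map distance of 12 cM corresponds to a recombination frequency of 0.120.
The F1 is + + / p co, so p + is a recombinant gamete class with expected frequency r/2 = 0.120/2 = 0.0600.
That is 0.0600 = 6.0% of the progeny.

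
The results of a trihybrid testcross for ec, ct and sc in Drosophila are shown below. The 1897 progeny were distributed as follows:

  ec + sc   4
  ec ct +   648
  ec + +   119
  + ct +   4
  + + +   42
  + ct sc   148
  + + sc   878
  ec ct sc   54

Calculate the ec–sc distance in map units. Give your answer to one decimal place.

The two most frequent reciprocal classes, ec ct + and + + sc, are the parental types, so the F1 was ec ct + / + + sc.
The two rarest classes, + ct + and ec + sc, are the double crossovers. Comparing them with the parentals, only the ec allele has switched, so ec is the middle locus and the order is ct – ec – sc.
Crossovers in the ec–sc interval produce the single-crossover classes ec ct sc and + + + (54 + 42 = 96) plus the double crossovers (8).
RF(ec–sc) = (96 + 8) / 1897 = 104/1897 = 0.0548 → 5.5 map units.

5.5 map units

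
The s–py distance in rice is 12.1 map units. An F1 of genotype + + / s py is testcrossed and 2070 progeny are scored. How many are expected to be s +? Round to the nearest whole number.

125

A map distance of 12.1 map units corresponds to a recombination frequency of 0.121.
The F1 is + + / s py, so s + is a recombinant gamete class with expected frequency r/2 = 0.121/2 = 0.0605.
Expected number = 0.0605 × 2070 = 125.23 ≈ 125.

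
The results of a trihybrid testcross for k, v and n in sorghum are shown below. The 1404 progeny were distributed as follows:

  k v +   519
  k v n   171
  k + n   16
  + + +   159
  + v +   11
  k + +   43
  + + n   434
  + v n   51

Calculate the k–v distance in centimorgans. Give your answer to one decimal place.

8.6 centimorgans

The two most frequent reciprocal classes, + + n and k v +, are the parental types, so the F1 was + + n / k v +.
The two rarest classes, k + n and + v +, are the double crossovers. Comparing them with the parentals, only the k allele has switched, so k is the middle locus and the order is n – k – v.
Crossovers in the k–v interval produce the single-crossover classes + v n and k + + (51 + 43 = 94) plus the double crossovers (27).
RF(k–v) = (94 + 27) / 1404 = 121/1404 = 0.0862 → 8.6 centimorgans.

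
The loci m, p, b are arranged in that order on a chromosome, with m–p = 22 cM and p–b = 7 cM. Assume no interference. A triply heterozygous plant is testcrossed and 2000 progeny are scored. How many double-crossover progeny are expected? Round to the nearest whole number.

Map distances give recombination frequencies of 0.220 and 0.070 for the two intervals.
With no interference, expected double-crossover frequency = 0.220 × 0.070 = 0.01540.
Expected number = 0.01540 × 2000 = 30.80 ≈ 31.

31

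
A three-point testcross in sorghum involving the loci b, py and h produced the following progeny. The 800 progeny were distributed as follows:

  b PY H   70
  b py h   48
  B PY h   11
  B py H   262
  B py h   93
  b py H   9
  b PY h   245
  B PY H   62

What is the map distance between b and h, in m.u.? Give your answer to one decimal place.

The two most frequent reciprocal classes, b PY h and B py H, are the parental types, so the F1 was b PY h / B py H.
The two rarest classes, B PY h and b py H, are the double crossovers. Comparing them with the parentals, only the b allele has switched, so b is the middle locus and the order is h – b – py.
Crossovers in the h–b interval produce the single-crossover classes b PY H and B py h (70 + 93 = 163) plus the double crossovers (20).
RF(h–b) = (163 + 20) / 800 = 183/800 = 0.2288 → 22.9 m.u.

22.9 m.u.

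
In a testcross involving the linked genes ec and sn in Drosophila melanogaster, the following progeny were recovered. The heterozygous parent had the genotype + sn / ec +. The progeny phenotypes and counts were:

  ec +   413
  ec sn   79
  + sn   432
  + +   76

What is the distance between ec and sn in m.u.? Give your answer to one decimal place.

The recombinant classes are + + and ec sn: 76 + 79 = 155.
Recombination frequency = 155/1000 = 0.1550 ≈ 15.5%, i.e. 15.5 m.u.

15.5 m.u.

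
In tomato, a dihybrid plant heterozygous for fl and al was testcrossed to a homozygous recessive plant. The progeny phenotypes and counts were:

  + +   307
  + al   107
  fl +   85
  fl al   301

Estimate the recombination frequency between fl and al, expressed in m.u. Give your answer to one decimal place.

24.0 m.u.

The two most frequent classes, + + (307) and fl al (301), are the parental types, so the F1 was + + / fl al.
The recombinant classes are + al and fl +: 107 + 85 = 192.
Recombination frequency = 192/800 = 0.2400 ≈ 24.0%, i.e. 24.0 m.u.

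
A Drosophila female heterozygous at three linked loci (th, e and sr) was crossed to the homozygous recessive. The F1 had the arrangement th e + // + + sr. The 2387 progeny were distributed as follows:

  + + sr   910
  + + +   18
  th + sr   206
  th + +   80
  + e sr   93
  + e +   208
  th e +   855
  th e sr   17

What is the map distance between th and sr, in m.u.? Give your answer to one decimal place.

18.8 m.u.

The two rarest classes, th e sr and + + +, are the double crossovers. Comparing them with the parentals, only the sr allele has switched, so sr is the middle locus and the order is th – sr – e.
Crossovers in the th–sr interval produce the single-crossover classes + e + and th + sr (208 + 206 = 414) plus the double crossovers (35).
RF(th–sr) = (414 + 35) / 2387 = 449/2387 = 0.1881 → 18.8 m.u.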